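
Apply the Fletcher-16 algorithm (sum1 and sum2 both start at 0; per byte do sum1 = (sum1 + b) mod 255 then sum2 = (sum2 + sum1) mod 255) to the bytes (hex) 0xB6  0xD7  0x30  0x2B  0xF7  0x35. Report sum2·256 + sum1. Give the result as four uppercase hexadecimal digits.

Running sums (mod 255):
  after byte 0 (0xB6): sum1=182, sum2=182
  after byte 1 (0xD7): sum1=142, sum2=69
  after byte 2 (0x30): sum1=190, sum2=4
  after byte 3 (0x2B): sum1=233, sum2=237
  after byte 4 (0xF7): sum1=225, sum2=207
  after byte 5 (0x35): sum1=23, sum2=230
Checksum = sum2·256 + sum1 = 230·256 + 23 = 58903 = 0xE617.

E617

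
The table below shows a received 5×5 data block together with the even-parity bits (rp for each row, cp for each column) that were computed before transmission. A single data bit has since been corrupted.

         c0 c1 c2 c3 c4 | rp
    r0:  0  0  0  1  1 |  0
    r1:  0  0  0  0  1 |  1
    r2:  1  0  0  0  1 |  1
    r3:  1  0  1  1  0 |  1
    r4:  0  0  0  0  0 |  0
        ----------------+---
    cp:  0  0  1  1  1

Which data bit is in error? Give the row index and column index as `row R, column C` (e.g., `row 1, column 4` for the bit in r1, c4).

row 2, column 3

Recompute each row's even parity and compare to rp:
  r0: data parity 0, sent rp 0 → ok
  r1: data parity 1, sent rp 1 → ok
  r2: data parity 0, sent rp 1 → mismatch
  r3: data parity 1, sent rp 1 → ok
  r4: data parity 0, sent rp 0 → ok
Recompute each column's even parity and compare to cp:
  c0: data parity 0, sent cp 0 → ok
  c1: data parity 0, sent cp 0 → ok
  c2: data parity 1, sent cp 1 → ok
  c3: data parity 0, sent cp 1 → mismatch
  c4: data parity 1, sent cp 1 → ok
Exactly one row (r2) and one column (c3) fail → the flipped bit is at their intersection.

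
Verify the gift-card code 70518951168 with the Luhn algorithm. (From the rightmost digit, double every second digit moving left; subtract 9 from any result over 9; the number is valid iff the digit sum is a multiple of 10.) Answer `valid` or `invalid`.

valid

From the right, keep odd positions and double even positions (subtract 9 from any doubled value over 9):
  doubled (positions 2,4,...): 3 2 9 2 0 → sum 16
  kept (positions 1,3,...): 8 1 5 8 5 7 → sum 34
Total = 50.
50 mod 10 = 0, so the number is valid.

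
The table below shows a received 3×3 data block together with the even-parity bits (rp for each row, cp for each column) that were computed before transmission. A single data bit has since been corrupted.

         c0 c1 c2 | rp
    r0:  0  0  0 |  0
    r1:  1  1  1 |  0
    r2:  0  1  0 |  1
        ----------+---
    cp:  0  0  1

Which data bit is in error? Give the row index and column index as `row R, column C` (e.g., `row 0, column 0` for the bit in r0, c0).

row 1, column 0

Recompute each row's even parity and compare to rp:
  r0: data parity 0, sent rp 0 → ok
  r1: data parity 1, sent rp 0 → mismatch
  r2: data parity 1, sent rp 1 → ok
Recompute each column's even parity and compare to cp:
  c0: data parity 1, sent cp 0 → mismatch
  c1: data parity 0, sent cp 0 → ok
  c2: data parity 1, sent cp 1 → ok
Exactly one row (r1) and one column (c0) fail → the flipped bit is at their intersection.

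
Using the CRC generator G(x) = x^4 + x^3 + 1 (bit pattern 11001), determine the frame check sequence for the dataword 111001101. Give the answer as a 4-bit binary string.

Append 4 zeros: 1110011010000. Divide by 11001 (XOR where the leading bit is 1):
  pos 0: 11100 XOR 11001 = 00101
  pos 2: 10111 XOR 11001 = 01110
  pos 3: 11100 XOR 11001 = 00101
  pos 5: 10110 XOR 11001 = 01111
  pos 6: 11110 XOR 11001 = 00111
  pos 8: 11100 XOR 11001 = 00101
Remainder (last 4 bits) = 0101. This is the CRC / FCS.

0101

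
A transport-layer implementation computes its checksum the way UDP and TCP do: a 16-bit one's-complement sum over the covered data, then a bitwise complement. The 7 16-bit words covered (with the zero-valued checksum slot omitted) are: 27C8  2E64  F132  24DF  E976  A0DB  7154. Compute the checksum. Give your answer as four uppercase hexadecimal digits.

981A

One's-complement addition (fold any carry out of bit 15 back into bit 0):
  0x27C8 + 0x2E64 = 0x0562C
  0x562C + 0xF132 = 0x1475E → wrap carry → 0x475F
  0x475F + 0x24DF = 0x06C3E
  0x6C3E + 0xE976 = 0x155B4 → wrap carry → 0x55B5
  0x55B5 + 0xA0DB = 0x0F690
  0xF690 + 0x7154 = 0x167E4 → wrap carry → 0x67E5
One's-complement sum = 0x67E5.
Checksum = ~0x67E5 & 0xFFFF = 0x981A.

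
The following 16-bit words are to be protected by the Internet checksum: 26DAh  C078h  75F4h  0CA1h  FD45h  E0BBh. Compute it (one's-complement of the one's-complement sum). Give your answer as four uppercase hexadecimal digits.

One's-complement addition (fold any carry out of bit 15 back into bit 0):
  0x26DA + 0xC078 = 0x0E752
  0xE752 + 0x75F4 = 0x15D46 → wrap carry → 0x5D47
  0x5D47 + 0x0CA1 = 0x069E8
  0x69E8 + 0xFD45 = 0x1672D → wrap carry → 0x672E
  0x672E + 0xE0BB = 0x147E9 → wrap carry → 0x47EA
One's-complement sum = 0x47EA.
Checksum = ~0x47EA & 0xFFFF = 0xB815.

B815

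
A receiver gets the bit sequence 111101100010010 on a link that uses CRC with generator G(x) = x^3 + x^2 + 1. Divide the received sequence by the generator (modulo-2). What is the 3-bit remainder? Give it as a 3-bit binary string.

Modulo-2 division of 111101100010010 by 1101:
  pos 0: 1111 XOR 1101 = 0010
  pos 2: 1001 XOR 1101 = 0100
  pos 3: 1001 XOR 1101 = 0100
  pos 4: 1000 XOR 1101 = 0101
  pos 5: 1010 XOR 1101 = 0111
  pos 6: 1110 XOR 1101 = 0011
  pos 8: 1110 XOR 1101 = 0011
  pos 10: 1101 XOR 1101 = 0000
Remainder = 000 (zero — the frame passes the CRC check).

000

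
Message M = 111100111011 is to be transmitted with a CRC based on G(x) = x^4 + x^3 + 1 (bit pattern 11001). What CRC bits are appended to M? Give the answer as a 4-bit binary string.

Append 4 zeros: 1111001110110000. Divide by 11001 (XOR where the leading bit is 1):
  pos 0: 11110 XOR 11001 = 00111
  pos 2: 11101 XOR 11001 = 00100
  pos 4: 10011 XOR 11001 = 01010
  pos 5: 10100 XOR 11001 = 01101
  pos 6: 11011 XOR 11001 = 00010
  pos 9: 10100 XOR 11001 = 01101
  pos 10: 11010 XOR 11001 = 00011
Remainder (last 4 bits) = 0110. This is the CRC / FCS.

0110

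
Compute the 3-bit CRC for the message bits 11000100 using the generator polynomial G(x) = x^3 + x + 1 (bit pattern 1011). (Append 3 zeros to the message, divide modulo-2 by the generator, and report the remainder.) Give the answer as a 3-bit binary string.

000

Append 3 zeros: 11000100000. Divide by 1011 (XOR where the leading bit is 1):
  pos 0: 1100 XOR 1011 = 0111
  pos 1: 1110 XOR 1011 = 0101
  pos 2: 1011 XOR 1011 = 0000
Remainder (last 3 bits) = 000. This is the CRC / FCS.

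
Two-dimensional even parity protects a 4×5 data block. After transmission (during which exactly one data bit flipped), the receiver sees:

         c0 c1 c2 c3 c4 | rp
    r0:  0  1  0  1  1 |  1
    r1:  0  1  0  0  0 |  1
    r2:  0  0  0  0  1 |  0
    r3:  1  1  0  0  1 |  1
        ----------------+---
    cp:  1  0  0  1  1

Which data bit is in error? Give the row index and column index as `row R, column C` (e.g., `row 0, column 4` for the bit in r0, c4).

row 2, column 1

Recompute each row's even parity and compare to rp:
  r0: data parity 1, sent rp 1 → ok
  r1: data parity 1, sent rp 1 → ok
  r2: data parity 1, sent rp 0 → mismatch
  r3: data parity 1, sent rp 1 → ok
Recompute each column's even parity and compare to cp:
  c0: data parity 1, sent cp 1 → ok
  c1: data parity 1, sent cp 0 → mismatch
  c2: data parity 0, sent cp 0 → ok
  c3: data parity 1, sent cp 1 → ok
  c4: data parity 1, sent cp 1 → ok
Exactly one row (r2) and one column (c1) fail → the flipped bit is at their intersection.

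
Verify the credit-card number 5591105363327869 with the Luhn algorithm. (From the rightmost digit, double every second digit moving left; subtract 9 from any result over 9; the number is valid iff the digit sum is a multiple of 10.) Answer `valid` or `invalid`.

From the right, keep odd positions and double even positions (subtract 9 from any doubled value over 9):
  doubled (positions 2,4,...): 3 5 6 3 1 2 9 1 → sum 30
  kept (positions 1,3,...): 9 8 2 3 3 0 1 5 → sum 31
Total = 61.
61 mod 10 = 1, so the number is invalid.

invalid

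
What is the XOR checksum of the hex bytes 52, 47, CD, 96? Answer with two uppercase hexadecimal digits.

XOR the bytes together:
  start with 0x52
  0x52 ⊕ 0x47 = 0x15
  0x15 ⊕ 0xCD = 0xD8
  0xD8 ⊕ 0x96 = 0x4E

4E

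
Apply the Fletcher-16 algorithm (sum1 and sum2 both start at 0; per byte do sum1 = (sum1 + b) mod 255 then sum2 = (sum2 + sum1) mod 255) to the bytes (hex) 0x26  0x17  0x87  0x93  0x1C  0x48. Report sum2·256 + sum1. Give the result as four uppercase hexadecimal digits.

B1BC

Running sums (mod 255):
  after byte 0 (0x26): sum1=38, sum2=38
  after byte 1 (0x17): sum1=61, sum2=99
  after byte 2 (0x87): sum1=196, sum2=40
  after byte 3 (0x93): sum1=88, sum2=128
  after byte 4 (0x1C): sum1=116, sum2=244
  after byte 5 (0x48): sum1=188, sum2=177
Checksum = sum2·256 + sum1 = 177·256 + 188 = 45500 = 0xB1BC.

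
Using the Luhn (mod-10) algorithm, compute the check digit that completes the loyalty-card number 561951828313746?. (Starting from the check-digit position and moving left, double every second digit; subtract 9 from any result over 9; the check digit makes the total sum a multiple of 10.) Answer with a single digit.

4

Partial digits right→left: 6 4 7 3 1 3 8 2 8 1 5 9 1 6 5
Double every second digit counting from the check-digit position (so the 1st, 3rd, 5th, ... of the partial from the right).
  doubled (with −9 where >9): 3 5 2 7 7 1 2 1 → sum 28
  kept as-is: 4 3 3 2 1 9 6 → sum 28
Total = 28 + 28 = 56.
Check digit = (10 − (56 mod 10)) mod 10 = 4.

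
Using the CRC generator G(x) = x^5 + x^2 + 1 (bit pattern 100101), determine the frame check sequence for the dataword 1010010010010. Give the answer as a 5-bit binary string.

Append 5 zeros: 101001001001000000. Divide by 100101 (XOR where the leading bit is 1):
  pos 0: 101001 XOR 100101 = 001100
  pos 2: 110000 XOR 100101 = 010101
  pos 3: 101011 XOR 100101 = 001110
  pos 5: 111000 XOR 100101 = 011101
  pos 6: 111011 XOR 100101 = 011110
  pos 7: 111100 XOR 100101 = 011001
  pos 8: 110010 XOR 100101 = 010111
  pos 9: 101110 XOR 100101 = 001011
  pos 11: 101100 XOR 100101 = 001001
Remainder (last 5 bits) = 10010. This is the CRC / FCS.

10010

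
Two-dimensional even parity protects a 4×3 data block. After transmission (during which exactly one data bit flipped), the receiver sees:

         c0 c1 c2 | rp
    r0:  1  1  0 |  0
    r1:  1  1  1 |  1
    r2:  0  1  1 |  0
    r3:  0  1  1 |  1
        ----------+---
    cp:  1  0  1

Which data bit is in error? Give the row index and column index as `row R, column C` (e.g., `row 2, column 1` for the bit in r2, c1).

Recompute each row's even parity and compare to rp:
  r0: data parity 0, sent rp 0 → ok
  r1: data parity 1, sent rp 1 → ok
  r2: data parity 0, sent rp 0 → ok
  r3: data parity 0, sent rp 1 → mismatch
Recompute each column's even parity and compare to cp:
  c0: data parity 0, sent cp 1 → mismatch
  c1: data parity 0, sent cp 0 → ok
  c2: data parity 1, sent cp 1 → ok
Exactly one row (r3) and one column (c0) fail → the flipped bit is at their intersection.

row 3, column 0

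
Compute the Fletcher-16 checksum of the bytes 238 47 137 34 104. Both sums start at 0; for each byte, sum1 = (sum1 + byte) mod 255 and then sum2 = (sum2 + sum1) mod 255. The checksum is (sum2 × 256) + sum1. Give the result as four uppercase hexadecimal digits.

Running sums (mod 255):
  after byte 0 (238): sum1=238, sum2=238
  after byte 1 (47): sum1=30, sum2=13
  after byte 2 (137): sum1=167, sum2=180
  after byte 3 (34): sum1=201, sum2=126
  after byte 4 (104): sum1=50, sum2=176
Checksum = sum2·256 + sum1 = 176·256 + 50 = 45106 = 0xB032.

B032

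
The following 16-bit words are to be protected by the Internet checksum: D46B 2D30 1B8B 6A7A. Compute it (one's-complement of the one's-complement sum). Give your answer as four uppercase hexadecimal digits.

One's-complement addition (fold any carry out of bit 15 back into bit 0):
  0xD46B + 0x2D30 = 0x1019B → wrap carry → 0x019C
  0x019C + 0x1B8B = 0x01D27
  0x1D27 + 0x6A7A = 0x087A1
One's-complement sum = 0x87A1.
Checksum = ~0x87A1 & 0xFFFF = 0x785E.

785E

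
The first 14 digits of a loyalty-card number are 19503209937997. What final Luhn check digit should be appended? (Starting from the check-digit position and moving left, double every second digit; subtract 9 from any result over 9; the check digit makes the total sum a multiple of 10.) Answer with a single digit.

Partial digits right→left: 7 9 9 7 3 9 9 0 2 3 0 5 9 1
Double every second digit counting from the check-digit position (so the 1st, 3rd, 5th, ... of the partial from the right).
  doubled (with −9 where >9): 5 9 6 9 4 0 9 → sum 42
  kept as-is: 9 7 9 0 3 5 1 → sum 34
Total = 42 + 34 = 76.
Check digit = (10 − (76 mod 10)) mod 10 = 4.

4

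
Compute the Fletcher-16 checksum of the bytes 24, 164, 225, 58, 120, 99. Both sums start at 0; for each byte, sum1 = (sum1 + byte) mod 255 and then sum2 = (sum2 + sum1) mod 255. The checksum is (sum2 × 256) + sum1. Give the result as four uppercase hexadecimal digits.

Running sums (mod 255):
  after byte 0 (24): sum1=24, sum2=24
  after byte 1 (164): sum1=188, sum2=212
  after byte 2 (225): sum1=158, sum2=115
  after byte 3 (58): sum1=216, sum2=76
  after byte 4 (120): sum1=81, sum2=157
  after byte 5 (99): sum1=180, sum2=82
Checksum = sum2·256 + sum1 = 82·256 + 180 = 21172 = 0x52B4.

52B4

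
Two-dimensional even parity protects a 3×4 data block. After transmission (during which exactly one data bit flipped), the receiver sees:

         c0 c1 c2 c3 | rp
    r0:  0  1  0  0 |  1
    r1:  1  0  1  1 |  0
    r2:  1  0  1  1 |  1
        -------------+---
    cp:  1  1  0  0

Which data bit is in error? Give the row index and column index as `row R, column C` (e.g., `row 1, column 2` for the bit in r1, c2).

row 1, column 0

Recompute each row's even parity and compare to rp:
  r0: data parity 1, sent rp 1 → ok
  r1: data parity 1, sent rp 0 → mismatch
  r2: data parity 1, sent rp 1 → ok
Recompute each column's even parity and compare to cp:
  c0: data parity 0, sent cp 1 → mismatch
  c1: data parity 1, sent cp 1 → ok
  c2: data parity 0, sent cp 0 → ok
  c3: data parity 0, sent cp 0 → ok
Exactly one row (r1) and one column (c0) fail → the flipped bit is at their intersection.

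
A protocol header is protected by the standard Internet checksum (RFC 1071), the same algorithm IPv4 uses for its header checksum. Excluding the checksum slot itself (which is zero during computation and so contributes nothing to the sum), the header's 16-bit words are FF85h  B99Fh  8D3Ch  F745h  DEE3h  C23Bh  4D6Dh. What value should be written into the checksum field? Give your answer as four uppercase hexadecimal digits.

D3CA

One's-complement addition (fold any carry out of bit 15 back into bit 0):
  0xFF85 + 0xB99F = 0x1B924 → wrap carry → 0xB925
  0xB925 + 0x8D3C = 0x14661 → wrap carry → 0x4662
  0x4662 + 0xF745 = 0x13DA7 → wrap carry → 0x3DA8
  0x3DA8 + 0xDEE3 = 0x11C8B → wrap carry → 0x1C8C
  0x1C8C + 0xC23B = 0x0DEC7
  0xDEC7 + 0x4D6D = 0x12C34 → wrap carry → 0x2C35
One's-complement sum = 0x2C35.
Checksum = ~0x2C35 & 0xFFFF = 0xD3CA.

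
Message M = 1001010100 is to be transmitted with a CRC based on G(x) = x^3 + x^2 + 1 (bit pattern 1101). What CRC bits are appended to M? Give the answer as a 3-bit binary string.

101

Append 3 zeros: 1001010100000. Divide by 1101 (XOR where the leading bit is 1):
  pos 0: 1001 XOR 1101 = 0100
  pos 1: 1000 XOR 1101 = 0101
  pos 2: 1011 XOR 1101 = 0110
  pos 3: 1100 XOR 1101 = 0001
  pos 6: 1100 XOR 1101 = 0001
  pos 9: 1000 XOR 1101 = 0101
Remainder (last 3 bits) = 101. This is the CRC / FCS.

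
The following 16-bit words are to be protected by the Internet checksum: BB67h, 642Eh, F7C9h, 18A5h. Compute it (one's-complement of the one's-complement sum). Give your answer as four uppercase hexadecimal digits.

CFFA

One's-complement addition (fold any carry out of bit 15 back into bit 0):
  0xBB67 + 0x642E = 0x11F95 → wrap carry → 0x1F96
  0x1F96 + 0xF7C9 = 0x1175F → wrap carry → 0x1760
  0x1760 + 0x18A5 = 0x03005
One's-complement sum = 0x3005.
Checksum = ~0x3005 & 0xFFFF = 0xCFFA.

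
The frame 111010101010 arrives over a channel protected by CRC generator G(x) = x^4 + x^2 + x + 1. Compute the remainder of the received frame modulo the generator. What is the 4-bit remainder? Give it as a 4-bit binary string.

1110

Modulo-2 division of 111010101010 by 10111:
  pos 0: 11101 XOR 10111 = 01010
  pos 1: 10100 XOR 10111 = 00011
  pos 4: 11101 XOR 10111 = 01010
  pos 5: 10100 XOR 10111 = 00011
Remainder = 1110 (nonzero — an error is detected).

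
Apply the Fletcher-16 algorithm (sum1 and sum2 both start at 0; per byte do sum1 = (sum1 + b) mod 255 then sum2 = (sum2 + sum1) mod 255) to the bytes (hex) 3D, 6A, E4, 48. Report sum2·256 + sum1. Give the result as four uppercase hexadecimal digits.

Running sums (mod 255):
  after byte 0 (3D): sum1=61, sum2=61
  after byte 1 (6A): sum1=167, sum2=228
  after byte 2 (E4): sum1=140, sum2=113
  after byte 3 (48): sum1=212, sum2=70
Checksum = sum2·256 + sum1 = 70·256 + 212 = 18132 = 0x46D4.

46D4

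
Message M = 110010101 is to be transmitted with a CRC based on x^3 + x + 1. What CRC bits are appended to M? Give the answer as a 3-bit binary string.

Append 3 zeros: 110010101000. Divide by 1011 (XOR where the leading bit is 1):
  pos 0: 1100 XOR 1011 = 0111
  pos 1: 1111 XOR 1011 = 0100
  pos 2: 1000 XOR 1011 = 0011
  pos 4: 1110 XOR 1011 = 0101
  pos 5: 1011 XOR 1011 = 0000
Remainder (last 3 bits) = 000. This is the CRC / FCS.

000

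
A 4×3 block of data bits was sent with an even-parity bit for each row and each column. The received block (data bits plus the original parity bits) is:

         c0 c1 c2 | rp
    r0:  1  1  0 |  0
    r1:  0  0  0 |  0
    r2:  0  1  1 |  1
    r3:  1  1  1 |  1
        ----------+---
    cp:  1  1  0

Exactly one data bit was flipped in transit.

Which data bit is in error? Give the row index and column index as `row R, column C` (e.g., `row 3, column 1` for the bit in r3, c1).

Recompute each row's even parity and compare to rp:
  r0: data parity 0, sent rp 0 → ok
  r1: data parity 0, sent rp 0 → ok
  r2: data parity 0, sent rp 1 → mismatch
  r3: data parity 1, sent rp 1 → ok
Recompute each column's even parity and compare to cp:
  c0: data parity 0, sent cp 1 → mismatch
  c1: data parity 1, sent cp 1 → ok
  c2: data parity 0, sent cp 0 → ok
Exactly one row (r2) and one column (c0) fail → the flipped bit is at their intersection.

row 2, column 0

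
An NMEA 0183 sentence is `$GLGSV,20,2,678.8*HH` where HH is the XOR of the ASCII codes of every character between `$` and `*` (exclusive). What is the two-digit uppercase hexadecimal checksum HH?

XOR the ASCII codes of the payload characters:
  'G' = 0x47 → acc = 0x47
  'L' = 0x4C → acc = 0x0B
  'G' = 0x47 → acc = 0x4C
  'S' = 0x53 → acc = 0x1F
  'V' = 0x56 → acc = 0x49
  ',' = 0x2C → acc = 0x65
  '2' = 0x32 → acc = 0x57
  '0' = 0x30 → acc = 0x67
  ',' = 0x2C → acc = 0x4B
  '2' = 0x32 → acc = 0x79
  ',' = 0x2C → acc = 0x55
  '6' = 0x36 → acc = 0x63
  '7' = 0x37 → acc = 0x54
  '8' = 0x38 → acc = 0x6C
  '.' = 0x2E → acc = 0x42
  '8' = 0x38 → acc = 0x7A
Checksum = 0x7A.

7A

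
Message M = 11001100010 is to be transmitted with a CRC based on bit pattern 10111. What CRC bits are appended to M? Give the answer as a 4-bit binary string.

Append 4 zeros: 110011000100000. Divide by 10111 (XOR where the leading bit is 1):
  pos 0: 11001 XOR 10111 = 01110
  pos 1: 11101 XOR 10111 = 01010
  pos 2: 10100 XOR 10111 = 00011
  pos 5: 11001 XOR 10111 = 01110
  pos 6: 11100 XOR 10111 = 01011
  pos 7: 10110 XOR 10111 = 00001
Remainder (last 4 bits) = 1000. This is the CRC / FCS.

1000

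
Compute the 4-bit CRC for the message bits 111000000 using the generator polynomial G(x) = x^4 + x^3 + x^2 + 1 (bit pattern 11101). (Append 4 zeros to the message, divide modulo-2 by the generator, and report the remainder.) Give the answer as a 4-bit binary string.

0010

Append 4 zeros: 1110000000000. Divide by 11101 (XOR where the leading bit is 1):
  pos 0: 11100 XOR 11101 = 00001
  pos 4: 10000 XOR 11101 = 01101
  pos 5: 11010 XOR 11101 = 00111
  pos 7: 11100 XOR 11101 = 00001
Remainder (last 4 bits) = 0010. This is the CRC / FCS.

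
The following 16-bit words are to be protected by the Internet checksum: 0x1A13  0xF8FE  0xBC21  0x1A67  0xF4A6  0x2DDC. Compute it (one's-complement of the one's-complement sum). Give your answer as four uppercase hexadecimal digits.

F3E1

One's-complement addition (fold any carry out of bit 15 back into bit 0):
  0x1A13 + 0xF8FE = 0x11311 → wrap carry → 0x1312
  0x1312 + 0xBC21 = 0x0CF33
  0xCF33 + 0x1A67 = 0x0E99A
  0xE99A + 0xF4A6 = 0x1DE40 → wrap carry → 0xDE41
  0xDE41 + 0x2DDC = 0x10C1D → wrap carry → 0x0C1E
One's-complement sum = 0x0C1E.
Checksum = ~0x0C1E & 0xFFFF = 0xF3E1.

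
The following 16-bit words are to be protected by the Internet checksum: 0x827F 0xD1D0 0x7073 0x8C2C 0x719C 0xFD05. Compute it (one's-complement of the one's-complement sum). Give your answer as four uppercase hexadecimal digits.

One's-complement addition (fold any carry out of bit 15 back into bit 0):
  0x827F + 0xD1D0 = 0x1544F → wrap carry → 0x5450
  0x5450 + 0x7073 = 0x0C4C3
  0xC4C3 + 0x8C2C = 0x150EF → wrap carry → 0x50F0
  0x50F0 + 0x719C = 0x0C28C
  0xC28C + 0xFD05 = 0x1BF91 → wrap carry → 0xBF92
One's-complement sum = 0xBF92.
Checksum = ~0xBF92 & 0xFFFF = 0x406D.

406D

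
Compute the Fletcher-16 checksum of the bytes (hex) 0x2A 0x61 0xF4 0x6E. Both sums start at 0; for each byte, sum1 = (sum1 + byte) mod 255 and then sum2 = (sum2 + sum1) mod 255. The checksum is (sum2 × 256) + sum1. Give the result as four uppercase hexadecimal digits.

Running sums (mod 255):
  after byte 0 (0x2A): sum1=42, sum2=42
  after byte 1 (0x61): sum1=139, sum2=181
  after byte 2 (0xF4): sum1=128, sum2=54
  after byte 3 (0x6E): sum1=238, sum2=37
Checksum = sum2·256 + sum1 = 37·256 + 238 = 9710 = 0x25EE.

25EE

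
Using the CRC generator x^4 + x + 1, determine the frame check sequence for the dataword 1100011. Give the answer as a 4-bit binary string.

Append 4 zeros: 11000110000. Divide by 10011 (XOR where the leading bit is 1):
  pos 0: 11000 XOR 10011 = 01011
  pos 1: 10111 XOR 10011 = 00100
  pos 3: 10010 XOR 10011 = 00001
Remainder (last 4 bits) = 1000. This is the CRC / FCS.

1000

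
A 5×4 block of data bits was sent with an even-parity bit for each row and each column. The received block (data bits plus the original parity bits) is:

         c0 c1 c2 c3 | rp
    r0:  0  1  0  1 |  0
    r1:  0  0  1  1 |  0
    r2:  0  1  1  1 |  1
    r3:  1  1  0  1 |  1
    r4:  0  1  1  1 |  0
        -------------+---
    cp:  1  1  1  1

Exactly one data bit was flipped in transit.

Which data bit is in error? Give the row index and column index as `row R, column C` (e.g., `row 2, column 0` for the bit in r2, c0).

row 4, column 1

Recompute each row's even parity and compare to rp:
  r0: data parity 0, sent rp 0 → ok
  r1: data parity 0, sent rp 0 → ok
  r2: data parity 1, sent rp 1 → ok
  r3: data parity 1, sent rp 1 → ok
  r4: data parity 1, sent rp 0 → mismatch
Recompute each column's even parity and compare to cp:
  c0: data parity 1, sent cp 1 → ok
  c1: data parity 0, sent cp 1 → mismatch
  c2: data parity 1, sent cp 1 → ok
  c3: data parity 1, sent cp 1 → ok
Exactly one row (r4) and one column (c1) fail → the flipped bit is at their intersection.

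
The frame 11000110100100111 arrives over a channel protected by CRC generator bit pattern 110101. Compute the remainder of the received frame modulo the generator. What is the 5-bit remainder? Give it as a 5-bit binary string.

Modulo-2 division of 11000110100100111 by 110101:
  pos 0: 110001 XOR 110101 = 000100
  pos 3: 100101 XOR 110101 = 010000
  pos 4: 100000 XOR 110101 = 010101
  pos 5: 101010 XOR 110101 = 011111
  pos 6: 111111 XOR 110101 = 001010
  pos 8: 101000 XOR 110101 = 011101
  pos 9: 111011 XOR 110101 = 001110
  pos 11: 111011 XOR 110101 = 001110
Remainder = 01110 (nonzero — an error is detected).

01110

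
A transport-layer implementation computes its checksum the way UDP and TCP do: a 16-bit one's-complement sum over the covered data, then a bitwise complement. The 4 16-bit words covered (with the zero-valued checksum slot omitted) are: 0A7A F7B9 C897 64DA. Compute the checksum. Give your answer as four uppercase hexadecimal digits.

D059

One's-complement addition (fold any carry out of bit 15 back into bit 0):
  0x0A7A + 0xF7B9 = 0x10233 → wrap carry → 0x0234
  0x0234 + 0xC897 = 0x0CACB
  0xCACB + 0x64DA = 0x12FA5 → wrap carry → 0x2FA6
One's-complement sum = 0x2FA6.
Checksum = ~0x2FA6 & 0xFFFF = 0xD059.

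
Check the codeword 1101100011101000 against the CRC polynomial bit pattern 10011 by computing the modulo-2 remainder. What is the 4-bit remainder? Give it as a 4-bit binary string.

0000

Modulo-2 division of 1101100011101000 by 10011:
  pos 0: 11011 XOR 10011 = 01000
  pos 1: 10000 XOR 10011 = 00011
  pos 4: 11001 XOR 10011 = 01010
  pos 5: 10101 XOR 10011 = 00110
  pos 7: 11010 XOR 10011 = 01001
  pos 8: 10011 XOR 10011 = 00000
Remainder = 0000 (zero — the frame passes the CRC check).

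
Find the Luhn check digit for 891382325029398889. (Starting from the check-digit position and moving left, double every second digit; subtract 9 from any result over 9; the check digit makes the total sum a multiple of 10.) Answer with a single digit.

7

Partial digits right→left: 9 8 8 8 9 3 9 2 0 5 2 3 2 8 3 1 9 8
Double every second digit counting from the check-digit position (so the 1st, 3rd, 5th, ... of the partial from the right).
  doubled (with −9 where >9): 9 7 9 9 0 4 4 6 9 → sum 57
  kept as-is: 8 8 3 2 5 3 8 1 8 → sum 46
Total = 57 + 46 = 103.
Check digit = (10 − (103 mod 10)) mod 10 = 7.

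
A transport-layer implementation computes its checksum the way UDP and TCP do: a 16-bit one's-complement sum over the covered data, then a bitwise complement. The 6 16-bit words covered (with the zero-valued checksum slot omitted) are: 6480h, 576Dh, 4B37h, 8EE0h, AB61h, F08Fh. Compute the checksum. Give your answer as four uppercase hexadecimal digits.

CE08

One's-complement addition (fold any carry out of bit 15 back into bit 0):
  0x6480 + 0x576D = 0x0BBED
  0xBBED + 0x4B37 = 0x10724 → wrap carry → 0x0725
  0x0725 + 0x8EE0 = 0x09605
  0x9605 + 0xAB61 = 0x14166 → wrap carry → 0x4167
  0x4167 + 0xF08F = 0x131F6 → wrap carry → 0x31F7
One's-complement sum = 0x31F7.
Checksum = ~0x31F7 & 0xFFFF = 0xCE08.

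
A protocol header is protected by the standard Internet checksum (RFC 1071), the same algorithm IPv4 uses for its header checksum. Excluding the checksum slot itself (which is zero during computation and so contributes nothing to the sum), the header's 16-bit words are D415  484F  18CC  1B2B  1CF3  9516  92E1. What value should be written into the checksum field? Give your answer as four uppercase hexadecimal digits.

6AB8

One's-complement addition (fold any carry out of bit 15 back into bit 0):
  0xD415 + 0x484F = 0x11C64 → wrap carry → 0x1C65
  0x1C65 + 0x18CC = 0x03531
  0x3531 + 0x1B2B = 0x0505C
  0x505C + 0x1CF3 = 0x06D4F
  0x6D4F + 0x9516 = 0x10265 → wrap carry → 0x0266
  0x0266 + 0x92E1 = 0x09547
One's-complement sum = 0x9547.
Checksum = ~0x9547 & 0xFFFF = 0x6AB8.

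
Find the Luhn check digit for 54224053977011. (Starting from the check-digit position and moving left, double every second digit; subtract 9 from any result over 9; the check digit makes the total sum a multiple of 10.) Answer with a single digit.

2

Partial digits right→left: 1 1 0 7 7 9 3 5 0 4 2 2 4 5
Double every second digit counting from the check-digit position (so the 1st, 3rd, 5th, ... of the partial from the right).
  doubled (with −9 where >9): 2 0 5 6 0 4 8 → sum 25
  kept as-is: 1 7 9 5 4 2 5 → sum 33
Total = 25 + 33 = 58.
Check digit = (10 − (58 mod 10)) mod 10 = 2.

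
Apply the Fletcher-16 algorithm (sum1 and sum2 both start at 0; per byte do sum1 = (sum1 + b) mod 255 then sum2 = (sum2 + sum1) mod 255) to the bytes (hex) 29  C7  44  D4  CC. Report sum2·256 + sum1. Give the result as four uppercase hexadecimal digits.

Running sums (mod 255):
  after byte 0 (29): sum1=41, sum2=41
  after byte 1 (C7): sum1=240, sum2=26
  after byte 2 (44): sum1=53, sum2=79
  after byte 3 (D4): sum1=10, sum2=89
  after byte 4 (CC): sum1=214, sum2=48
Checksum = sum2·256 + sum1 = 48·256 + 214 = 12502 = 0x30D6.

30D6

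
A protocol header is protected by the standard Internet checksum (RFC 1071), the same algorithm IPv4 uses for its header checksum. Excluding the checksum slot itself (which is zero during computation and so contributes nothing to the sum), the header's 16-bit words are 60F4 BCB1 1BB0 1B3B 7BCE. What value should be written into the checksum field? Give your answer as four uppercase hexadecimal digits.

One's-complement addition (fold any carry out of bit 15 back into bit 0):
  0x60F4 + 0xBCB1 = 0x11DA5 → wrap carry → 0x1DA6
  0x1DA6 + 0x1BB0 = 0x03956
  0x3956 + 0x1B3B = 0x05491
  0x5491 + 0x7BCE = 0x0D05F
One's-complement sum = 0xD05F.
Checksum = ~0xD05F & 0xFFFF = 0x2FA0.

2FA0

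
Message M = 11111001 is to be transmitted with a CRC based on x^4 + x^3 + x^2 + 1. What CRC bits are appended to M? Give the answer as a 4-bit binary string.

1111

Append 4 zeros: 111110010000. Divide by 11101 (XOR where the leading bit is 1):
  pos 0: 11111 XOR 11101 = 00010
  pos 3: 10001 XOR 11101 = 01100
  pos 4: 11000 XOR 11101 = 00101
  pos 6: 10100 XOR 11101 = 01001
  pos 7: 10010 XOR 11101 = 01111
Remainder (last 4 bits) = 1111. This is the CRC / FCS.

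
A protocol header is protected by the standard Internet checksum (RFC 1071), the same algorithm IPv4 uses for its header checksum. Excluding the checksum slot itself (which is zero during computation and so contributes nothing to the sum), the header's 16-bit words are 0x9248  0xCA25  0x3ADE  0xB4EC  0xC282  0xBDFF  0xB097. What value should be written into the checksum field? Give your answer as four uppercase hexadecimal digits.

One's-complement addition (fold any carry out of bit 15 back into bit 0):
  0x9248 + 0xCA25 = 0x15C6D → wrap carry → 0x5C6E
  0x5C6E + 0x3ADE = 0x0974C
  0x974C + 0xB4EC = 0x14C38 → wrap carry → 0x4C39
  0x4C39 + 0xC282 = 0x10EBB → wrap carry → 0x0EBC
  0x0EBC + 0xBDFF = 0x0CCBB
  0xCCBB + 0xB097 = 0x17D52 → wrap carry → 0x7D53
One's-complement sum = 0x7D53.
Checksum = ~0x7D53 & 0xFFFF = 0x82AC.

82AC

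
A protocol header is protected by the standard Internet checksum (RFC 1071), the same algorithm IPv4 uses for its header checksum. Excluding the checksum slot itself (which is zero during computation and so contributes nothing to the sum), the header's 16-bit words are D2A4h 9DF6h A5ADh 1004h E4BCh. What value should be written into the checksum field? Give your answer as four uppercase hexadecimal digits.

F4F5

One's-complement addition (fold any carry out of bit 15 back into bit 0):
  0xD2A4 + 0x9DF6 = 0x1709A → wrap carry → 0x709B
  0x709B + 0xA5AD = 0x11648 → wrap carry → 0x1649
  0x1649 + 0x1004 = 0x0264D
  0x264D + 0xE4BC = 0x10B09 → wrap carry → 0x0B0A
One's-complement sum = 0x0B0A.
Checksum = ~0x0B0A & 0xFFFF = 0xF4F5.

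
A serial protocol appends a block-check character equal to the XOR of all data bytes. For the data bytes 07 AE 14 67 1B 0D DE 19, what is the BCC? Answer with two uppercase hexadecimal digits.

0B

XOR the bytes together:
  start with 0x07
  0x07 ⊕ 0xAE = 0xA9
  0xA9 ⊕ 0x14 = 0xBD
  0xBD ⊕ 0x67 = 0xDA
  0xDA ⊕ 0x1B = 0xC1
  0xC1 ⊕ 0x0D = 0xCC
  0xCC ⊕ 0xDE = 0x12
  0x12 ⊕ 0x19 = 0x0B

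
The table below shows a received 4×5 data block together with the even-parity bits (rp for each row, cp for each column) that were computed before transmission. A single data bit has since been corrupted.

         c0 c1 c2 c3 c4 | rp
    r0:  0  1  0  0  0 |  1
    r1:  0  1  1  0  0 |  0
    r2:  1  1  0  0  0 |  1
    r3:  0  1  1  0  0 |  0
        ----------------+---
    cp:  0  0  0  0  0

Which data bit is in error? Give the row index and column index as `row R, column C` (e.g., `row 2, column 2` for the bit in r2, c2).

row 2, column 0

Recompute each row's even parity and compare to rp:
  r0: data parity 1, sent rp 1 → ok
  r1: data parity 0, sent rp 0 → ok
  r2: data parity 0, sent rp 1 → mismatch
  r3: data parity 0, sent rp 0 → ok
Recompute each column's even parity and compare to cp:
  c0: data parity 1, sent cp 0 → mismatch
  c1: data parity 0, sent cp 0 → ok
  c2: data parity 0, sent cp 0 → ok
  c3: data parity 0, sent cp 0 → ok
  c4: data parity 0, sent cp 0 → ok
Exactly one row (r2) and one column (c0) fail → the flipped bit is at their intersection.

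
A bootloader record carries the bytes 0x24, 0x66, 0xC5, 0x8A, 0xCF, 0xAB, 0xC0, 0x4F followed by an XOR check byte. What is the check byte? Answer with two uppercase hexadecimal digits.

XOR the bytes together:
  start with 0x24
  0x24 ⊕ 0x66 = 0x42
  0x42 ⊕ 0xC5 = 0x87
  0x87 ⊕ 0x8A = 0x0D
  0x0D ⊕ 0xCF = 0xC2
  0xC2 ⊕ 0xAB = 0x69
  0x69 ⊕ 0xC0 = 0xA9
  0xA9 ⊕ 0x4F = 0xE6

E6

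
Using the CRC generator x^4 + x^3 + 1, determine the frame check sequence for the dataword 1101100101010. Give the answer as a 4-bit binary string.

1111

Append 4 zeros: 11011001010100000. Divide by 11001 (XOR where the leading bit is 1):
  pos 0: 11011 XOR 11001 = 00010
  pos 3: 10001 XOR 11001 = 01000
  pos 4: 10000 XOR 11001 = 01001
  pos 5: 10011 XOR 11001 = 01010
  pos 6: 10100 XOR 11001 = 01101
  pos 7: 11011 XOR 11001 = 00010
  pos 10: 10000 XOR 11001 = 01001
  pos 11: 10010 XOR 11001 = 01011
  pos 12: 10110 XOR 11001 = 01111
Remainder (last 4 bits) = 1111. This is the CRC / FCS.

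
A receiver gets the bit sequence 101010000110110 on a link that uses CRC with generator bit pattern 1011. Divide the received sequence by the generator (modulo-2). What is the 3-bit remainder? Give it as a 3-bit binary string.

010

Modulo-2 division of 101010000110110 by 1011:
  pos 0: 1010 XOR 1011 = 0001
  pos 3: 1100 XOR 1011 = 0111
  pos 4: 1110 XOR 1011 = 0101
  pos 5: 1010 XOR 1011 = 0001
  pos 8: 1110 XOR 1011 = 0101
  pos 9: 1011 XOR 1011 = 0000
Remainder = 010 (nonzero — an error is detected).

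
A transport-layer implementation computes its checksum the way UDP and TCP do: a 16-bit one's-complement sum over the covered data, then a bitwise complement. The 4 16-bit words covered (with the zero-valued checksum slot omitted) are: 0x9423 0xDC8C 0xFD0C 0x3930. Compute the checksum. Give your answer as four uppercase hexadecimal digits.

One's-complement addition (fold any carry out of bit 15 back into bit 0):
  0x9423 + 0xDC8C = 0x170AF → wrap carry → 0x70B0
  0x70B0 + 0xFD0C = 0x16DBC → wrap carry → 0x6DBD
  0x6DBD + 0x3930 = 0x0A6ED
One's-complement sum = 0xA6ED.
Checksum = ~0xA6ED & 0xFFFF = 0x5912.

5912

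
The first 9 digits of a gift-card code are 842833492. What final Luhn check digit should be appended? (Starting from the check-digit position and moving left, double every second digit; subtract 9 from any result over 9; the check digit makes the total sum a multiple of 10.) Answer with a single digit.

Partial digits right→left: 2 9 4 3 3 8 2 4 8
Double every second digit counting from the check-digit position (so the 1st, 3rd, 5th, ... of the partial from the right).
  doubled (with −9 where >9): 4 8 6 4 7 → sum 29
  kept as-is: 9 3 8 4 → sum 24
Total = 29 + 24 = 53.
Check digit = (10 − (53 mod 10)) mod 10 = 7.

7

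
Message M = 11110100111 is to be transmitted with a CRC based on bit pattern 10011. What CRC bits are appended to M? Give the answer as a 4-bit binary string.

Append 4 zeros: 111101001110000. Divide by 10011 (XOR where the leading bit is 1):
  pos 0: 11110 XOR 10011 = 01101
  pos 1: 11011 XOR 10011 = 01000
  pos 2: 10000 XOR 10011 = 00011
  pos 5: 11011 XOR 10011 = 01000
  pos 6: 10001 XOR 10011 = 00010
  pos 9: 10000 XOR 10011 = 00011
Remainder (last 4 bits) = 0110. This is the CRC / FCS.

0110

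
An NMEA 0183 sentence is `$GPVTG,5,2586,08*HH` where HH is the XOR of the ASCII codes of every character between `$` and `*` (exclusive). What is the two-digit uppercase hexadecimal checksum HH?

XOR the ASCII codes of the payload characters:
  'G' = 0x47 → acc = 0x47
  'P' = 0x50 → acc = 0x17
  'V' = 0x56 → acc = 0x41
  'T' = 0x54 → acc = 0x15
  'G' = 0x47 → acc = 0x52
  ',' = 0x2C → acc = 0x7E
  '5' = 0x35 → acc = 0x4B
  ',' = 0x2C → acc = 0x67
  '2' = 0x32 → acc = 0x55
  '5' = 0x35 → acc = 0x60
  '8' = 0x38 → acc = 0x58
  '6' = 0x36 → acc = 0x6E
  ',' = 0x2C → acc = 0x42
  '0' = 0x30 → acc = 0x72
  '8' = 0x38 → acc = 0x4A
Checksum = 0x4A.

4A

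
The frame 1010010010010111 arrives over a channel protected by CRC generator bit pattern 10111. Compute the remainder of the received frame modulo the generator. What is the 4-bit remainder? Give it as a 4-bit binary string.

Modulo-2 division of 1010010010010111 by 10111:
  pos 0: 10100 XOR 10111 = 00011
  pos 3: 11100 XOR 10111 = 01011
  pos 4: 10111 XOR 10111 = 00000
  pos 11: 10111 XOR 10111 = 00000
Remainder = 0000 (zero — the frame passes the CRC check).

0000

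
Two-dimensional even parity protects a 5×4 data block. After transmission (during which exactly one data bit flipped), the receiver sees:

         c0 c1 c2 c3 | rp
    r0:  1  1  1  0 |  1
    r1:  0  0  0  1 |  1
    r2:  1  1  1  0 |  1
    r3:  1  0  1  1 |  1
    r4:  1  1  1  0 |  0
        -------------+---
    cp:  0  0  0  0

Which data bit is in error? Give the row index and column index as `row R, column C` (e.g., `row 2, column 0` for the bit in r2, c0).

row 4, column 1

Recompute each row's even parity and compare to rp:
  r0: data parity 1, sent rp 1 → ok
  r1: data parity 1, sent rp 1 → ok
  r2: data parity 1, sent rp 1 → ok
  r3: data parity 1, sent rp 1 → ok
  r4: data parity 1, sent rp 0 → mismatch
Recompute each column's even parity and compare to cp:
  c0: data parity 0, sent cp 0 → ok
  c1: data parity 1, sent cp 0 → mismatch
  c2: data parity 0, sent cp 0 → ok
  c3: data parity 0, sent cp 0 → ok
Exactly one row (r4) and one column (c1) fail → the flipped bit is at their intersection.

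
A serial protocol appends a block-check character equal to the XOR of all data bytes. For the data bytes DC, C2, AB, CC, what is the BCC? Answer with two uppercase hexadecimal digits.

XOR the bytes together:
  start with 0xDC
  0xDC ⊕ 0xC2 = 0x1E
  0x1E ⊕ 0xAB = 0xB5
  0xB5 ⊕ 0xCC = 0x79

79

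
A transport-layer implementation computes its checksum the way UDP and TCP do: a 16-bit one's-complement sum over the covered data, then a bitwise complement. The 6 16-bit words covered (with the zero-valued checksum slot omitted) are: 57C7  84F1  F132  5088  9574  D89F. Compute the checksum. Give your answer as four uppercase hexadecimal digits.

One's-complement addition (fold any carry out of bit 15 back into bit 0):
  0x57C7 + 0x84F1 = 0x0DCB8
  0xDCB8 + 0xF132 = 0x1CDEA → wrap carry → 0xCDEB
  0xCDEB + 0x5088 = 0x11E73 → wrap carry → 0x1E74
  0x1E74 + 0x9574 = 0x0B3E8
  0xB3E8 + 0xD89F = 0x18C87 → wrap carry → 0x8C88
One's-complement sum = 0x8C88.
Checksum = ~0x8C88 & 0xFFFF = 0x7377.

7377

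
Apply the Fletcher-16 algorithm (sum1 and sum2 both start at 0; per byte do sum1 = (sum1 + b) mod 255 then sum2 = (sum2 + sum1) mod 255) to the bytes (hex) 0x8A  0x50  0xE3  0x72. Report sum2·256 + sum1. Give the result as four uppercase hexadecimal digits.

5531

Running sums (mod 255):
  after byte 0 (0x8A): sum1=138, sum2=138
  after byte 1 (0x50): sum1=218, sum2=101
  after byte 2 (0xE3): sum1=190, sum2=36
  after byte 3 (0x72): sum1=49, sum2=85
Checksum = sum2·256 + sum1 = 85·256 + 49 = 21809 = 0x5531.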